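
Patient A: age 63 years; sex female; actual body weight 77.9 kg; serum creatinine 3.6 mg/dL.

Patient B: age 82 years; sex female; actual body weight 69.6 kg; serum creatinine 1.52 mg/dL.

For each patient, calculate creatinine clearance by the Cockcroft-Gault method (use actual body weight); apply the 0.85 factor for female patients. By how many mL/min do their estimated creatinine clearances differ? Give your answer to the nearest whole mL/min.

12 mL/min

Patient A: CrCl = (140 − 63) × 77.9 / (72 × 3.6) × 0.85 = 5998.3 / 259.20 × 0.85 ≈ 19.7 mL/min
Patient B: CrCl = (140 − 82) × 69.6 / (72 × 1.52) × 0.85 = 4036.8 / 109.44 × 0.85 ≈ 31.4 mL/min
|19.7 − 31.4| = 11.7 mL/min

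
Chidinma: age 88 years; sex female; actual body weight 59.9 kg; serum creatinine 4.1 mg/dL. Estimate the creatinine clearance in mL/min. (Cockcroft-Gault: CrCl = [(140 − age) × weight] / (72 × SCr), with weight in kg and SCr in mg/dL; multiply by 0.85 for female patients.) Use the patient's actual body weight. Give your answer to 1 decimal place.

CrCl = (140 − 88) × 59.9 / (72 × 4.1) × 0.85 = 3114.8 / 295.20 × 0.85 ≈ 9.0 mL/min

9.0 mL/min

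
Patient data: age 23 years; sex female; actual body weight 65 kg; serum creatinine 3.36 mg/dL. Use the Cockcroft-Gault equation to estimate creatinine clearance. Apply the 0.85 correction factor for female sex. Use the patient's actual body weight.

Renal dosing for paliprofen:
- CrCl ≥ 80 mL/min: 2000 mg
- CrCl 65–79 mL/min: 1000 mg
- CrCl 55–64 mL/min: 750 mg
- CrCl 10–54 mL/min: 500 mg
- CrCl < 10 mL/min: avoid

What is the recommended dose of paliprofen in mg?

CrCl = (140 − 23) × 65 / (72 × 3.36) × 0.85 = 7605.0 / 241.92 × 0.85 ≈ 26.7 mL/min
CrCl ≈ 27 mL/min → bracket 10–54 mL/min.
Dose for this bracket: 500 mg.

500 mg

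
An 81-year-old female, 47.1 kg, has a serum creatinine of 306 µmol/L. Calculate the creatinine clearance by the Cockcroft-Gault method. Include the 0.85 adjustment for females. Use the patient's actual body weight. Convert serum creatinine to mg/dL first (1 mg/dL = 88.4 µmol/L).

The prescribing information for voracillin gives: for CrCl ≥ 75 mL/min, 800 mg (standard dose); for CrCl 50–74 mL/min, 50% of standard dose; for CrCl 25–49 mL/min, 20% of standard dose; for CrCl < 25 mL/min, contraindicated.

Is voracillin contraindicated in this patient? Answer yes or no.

yes

SCr = 306 / 88.4 = 3.462 mg/dL
CrCl = (140 − 81) × 47.1 / (72 × 3.462) × 0.85 = 2778.9 / 249.26 × 0.85 ≈ 9.5 mL/min
CrCl ≈ 9 mL/min, which is < 25 mL/min.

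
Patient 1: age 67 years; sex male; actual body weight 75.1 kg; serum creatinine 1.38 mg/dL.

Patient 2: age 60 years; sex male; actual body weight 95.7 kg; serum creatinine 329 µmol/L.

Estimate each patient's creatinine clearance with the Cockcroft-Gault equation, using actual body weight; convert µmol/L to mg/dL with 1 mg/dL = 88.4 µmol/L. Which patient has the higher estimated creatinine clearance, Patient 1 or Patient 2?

Patient 1: CrCl = (140 − 67) × 75.1 / (72 × 1.38) = 5482.3 / 99.36 ≈ 55.2 mL/min
Patient 2: SCr = 329 / 88.4 = 3.722 mg/dL
Patient 2: CrCl = (140 − 60) × 95.7 / (72 × 3.722) = 7656.0 / 267.98 ≈ 28.6 mL/min
55.2 vs 28.6 mL/min → Patient 1 is higher.

Patient 1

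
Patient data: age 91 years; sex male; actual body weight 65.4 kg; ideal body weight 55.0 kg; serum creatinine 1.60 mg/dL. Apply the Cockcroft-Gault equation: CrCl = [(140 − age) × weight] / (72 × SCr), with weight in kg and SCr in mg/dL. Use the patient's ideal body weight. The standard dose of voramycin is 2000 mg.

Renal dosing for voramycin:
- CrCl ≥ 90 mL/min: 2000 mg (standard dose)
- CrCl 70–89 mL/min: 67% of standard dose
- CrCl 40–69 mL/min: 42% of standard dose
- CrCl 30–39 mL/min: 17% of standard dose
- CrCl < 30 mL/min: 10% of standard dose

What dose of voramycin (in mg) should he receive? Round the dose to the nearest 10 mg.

200 mg

CrCl = (140 − 91) × 55 / (72 × 1.6) = 2695.0 / 115.20 ≈ 23.4 mL/min
CrCl ≈ 23 mL/min → bracket < 30 mL/min.
10% of 2000 mg = 200 mg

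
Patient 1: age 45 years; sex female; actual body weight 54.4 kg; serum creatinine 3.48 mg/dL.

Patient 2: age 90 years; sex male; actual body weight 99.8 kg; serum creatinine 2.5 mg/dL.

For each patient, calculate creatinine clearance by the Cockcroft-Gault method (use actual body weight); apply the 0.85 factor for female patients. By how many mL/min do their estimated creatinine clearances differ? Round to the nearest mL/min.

10 mL/min

Patient 1: CrCl = (140 − 45) × 54.4 / (72 × 3.48) × 0.85 = 5168.0 / 250.56 × 0.85 ≈ 17.5 mL/min
Patient 2: CrCl = (140 − 90) × 99.8 / (72 × 2.5) = 4990.0 / 180.00 ≈ 27.7 mL/min
|17.5 − 27.7| = 10.2 mL/min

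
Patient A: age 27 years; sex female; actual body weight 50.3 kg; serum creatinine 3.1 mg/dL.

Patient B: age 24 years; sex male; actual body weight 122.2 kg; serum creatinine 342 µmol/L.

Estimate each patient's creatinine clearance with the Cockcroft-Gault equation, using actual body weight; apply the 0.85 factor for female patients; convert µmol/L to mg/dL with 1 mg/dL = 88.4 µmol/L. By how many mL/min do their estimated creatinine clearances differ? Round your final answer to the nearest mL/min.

29 mL/min

Patient A: CrCl = (140 − 27) × 50.3 / (72 × 3.1) × 0.85 = 5683.9 / 223.20 × 0.85 ≈ 21.6 mL/min
Patient B: SCr = 342 / 88.4 = 3.869 mg/dL
Patient B: CrCl = (140 − 24) × 122.2 / (72 × 3.869) = 14175.2 / 278.57 ≈ 50.9 mL/min
|21.6 − 50.9| = 29.3 mL/min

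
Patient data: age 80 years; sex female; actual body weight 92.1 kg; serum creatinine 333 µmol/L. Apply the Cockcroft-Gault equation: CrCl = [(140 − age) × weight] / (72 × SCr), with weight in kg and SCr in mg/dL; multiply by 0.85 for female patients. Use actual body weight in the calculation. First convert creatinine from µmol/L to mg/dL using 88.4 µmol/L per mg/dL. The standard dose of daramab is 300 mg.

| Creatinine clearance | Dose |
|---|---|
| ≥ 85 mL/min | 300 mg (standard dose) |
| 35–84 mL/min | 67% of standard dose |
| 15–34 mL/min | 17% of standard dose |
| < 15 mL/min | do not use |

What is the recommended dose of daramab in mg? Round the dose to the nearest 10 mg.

SCr = 333 / 88.4 = 3.767 mg/dL
CrCl = (140 − 80) × 92.1 / (72 × 3.767) × 0.85 = 5526.0 / 271.22 × 0.85 ≈ 17.3 mL/min
CrCl ≈ 17 mL/min → bracket 15–34 mL/min.
17% of 300 mg = 51 mg → 50 mg

50 mg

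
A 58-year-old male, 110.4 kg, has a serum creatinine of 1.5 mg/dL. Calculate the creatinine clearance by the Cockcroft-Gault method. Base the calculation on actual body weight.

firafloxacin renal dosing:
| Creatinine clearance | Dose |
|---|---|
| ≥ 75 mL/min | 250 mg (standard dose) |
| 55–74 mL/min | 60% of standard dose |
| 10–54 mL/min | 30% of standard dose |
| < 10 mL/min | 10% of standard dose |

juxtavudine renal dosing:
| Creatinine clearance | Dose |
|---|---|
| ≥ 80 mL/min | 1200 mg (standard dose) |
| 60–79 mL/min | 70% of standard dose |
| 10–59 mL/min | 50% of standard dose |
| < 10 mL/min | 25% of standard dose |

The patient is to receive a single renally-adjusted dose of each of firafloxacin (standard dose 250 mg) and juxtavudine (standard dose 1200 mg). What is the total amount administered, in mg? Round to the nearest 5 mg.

1450 mg

CrCl = (140 − 58) × 110.4 / (72 × 1.5) = 9052.8 / 108.00 ≈ 83.8 mL/min
CrCl ≈ 84 mL/min.
firafloxacin: ≥ 75 mL/min → 100% of 250 mg = 250 mg.
juxtavudine: ≥ 80 mL/min → 100% of 1200 mg = 1200 mg.
Total = 250 + 1200 = 1450 mg.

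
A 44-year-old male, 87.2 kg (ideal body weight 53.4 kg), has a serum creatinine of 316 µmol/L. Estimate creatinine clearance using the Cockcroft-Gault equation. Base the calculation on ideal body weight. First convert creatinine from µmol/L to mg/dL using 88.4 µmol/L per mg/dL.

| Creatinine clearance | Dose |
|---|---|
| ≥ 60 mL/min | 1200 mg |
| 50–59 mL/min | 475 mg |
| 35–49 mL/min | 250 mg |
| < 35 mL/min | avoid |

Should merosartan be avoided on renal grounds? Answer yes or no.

yes

SCr = 316 / 88.4 = 3.575 mg/dL
CrCl = (140 − 44) × 53.4 / (72 × 3.575) = 5126.4 / 257.40 ≈ 19.9 mL/min
CrCl ≈ 20 mL/min, which is < 35 mL/min.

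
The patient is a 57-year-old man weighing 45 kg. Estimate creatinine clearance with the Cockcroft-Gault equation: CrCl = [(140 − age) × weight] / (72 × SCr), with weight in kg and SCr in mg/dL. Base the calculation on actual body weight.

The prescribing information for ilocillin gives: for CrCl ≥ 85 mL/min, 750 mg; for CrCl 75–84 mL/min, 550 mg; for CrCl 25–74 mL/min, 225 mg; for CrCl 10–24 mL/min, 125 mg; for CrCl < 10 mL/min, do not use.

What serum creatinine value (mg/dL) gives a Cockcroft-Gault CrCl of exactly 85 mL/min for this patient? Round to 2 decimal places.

Standard dose requires CrCl ≥ 85 mL/min.
Set (140 − 57) × 45 / (72 × SCr) = 85
SCr = (140 − 57) × 45 / (72 × 85) = 0.610 mg/dL

0.61 mg/dL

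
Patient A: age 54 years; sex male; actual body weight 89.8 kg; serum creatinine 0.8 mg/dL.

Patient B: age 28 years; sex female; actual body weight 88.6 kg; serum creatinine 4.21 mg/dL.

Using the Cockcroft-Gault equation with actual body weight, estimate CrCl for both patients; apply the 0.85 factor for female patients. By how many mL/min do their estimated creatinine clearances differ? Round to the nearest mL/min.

106 mL/min

Patient A: CrCl = (140 − 54) × 89.8 / (72 × 0.8) = 7722.8 / 57.60 ≈ 134.1 mL/min
Patient B: CrCl = (140 − 28) × 88.6 / (72 × 4.21) × 0.85 = 9923.2 / 303.12 × 0.85 ≈ 27.8 mL/min
|134.1 − 27.8| = 106.3 mL/min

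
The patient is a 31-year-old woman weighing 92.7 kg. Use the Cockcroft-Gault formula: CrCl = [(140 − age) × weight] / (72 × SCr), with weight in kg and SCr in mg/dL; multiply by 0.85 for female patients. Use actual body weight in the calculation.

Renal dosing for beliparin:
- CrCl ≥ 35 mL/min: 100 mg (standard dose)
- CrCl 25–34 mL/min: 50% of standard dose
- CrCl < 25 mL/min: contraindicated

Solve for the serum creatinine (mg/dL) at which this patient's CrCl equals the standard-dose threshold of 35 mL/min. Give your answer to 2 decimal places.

3.41 mg/dL

Standard dose requires CrCl ≥ 35 mL/min.
Set (140 − 31) × 92.7 × 0.85 / (72 × SCr) = 35
SCr = (140 − 31) × 92.7 × 0.85 / (72 × 35) = 3.408 mg/dL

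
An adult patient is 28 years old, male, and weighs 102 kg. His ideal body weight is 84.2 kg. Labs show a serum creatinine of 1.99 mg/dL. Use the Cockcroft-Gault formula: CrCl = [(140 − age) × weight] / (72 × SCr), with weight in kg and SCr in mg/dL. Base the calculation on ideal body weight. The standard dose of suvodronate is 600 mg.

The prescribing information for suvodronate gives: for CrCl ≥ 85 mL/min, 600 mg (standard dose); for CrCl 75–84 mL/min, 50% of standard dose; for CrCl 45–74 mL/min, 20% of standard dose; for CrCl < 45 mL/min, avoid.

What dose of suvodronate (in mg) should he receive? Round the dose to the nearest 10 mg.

CrCl = (140 − 28) × 84.2 / (72 × 1.99) = 9430.4 / 143.28 ≈ 65.8 mL/min
CrCl ≈ 66 mL/min → bracket 45–74 mL/min.
20% of 600 mg = 120 mg

120 mg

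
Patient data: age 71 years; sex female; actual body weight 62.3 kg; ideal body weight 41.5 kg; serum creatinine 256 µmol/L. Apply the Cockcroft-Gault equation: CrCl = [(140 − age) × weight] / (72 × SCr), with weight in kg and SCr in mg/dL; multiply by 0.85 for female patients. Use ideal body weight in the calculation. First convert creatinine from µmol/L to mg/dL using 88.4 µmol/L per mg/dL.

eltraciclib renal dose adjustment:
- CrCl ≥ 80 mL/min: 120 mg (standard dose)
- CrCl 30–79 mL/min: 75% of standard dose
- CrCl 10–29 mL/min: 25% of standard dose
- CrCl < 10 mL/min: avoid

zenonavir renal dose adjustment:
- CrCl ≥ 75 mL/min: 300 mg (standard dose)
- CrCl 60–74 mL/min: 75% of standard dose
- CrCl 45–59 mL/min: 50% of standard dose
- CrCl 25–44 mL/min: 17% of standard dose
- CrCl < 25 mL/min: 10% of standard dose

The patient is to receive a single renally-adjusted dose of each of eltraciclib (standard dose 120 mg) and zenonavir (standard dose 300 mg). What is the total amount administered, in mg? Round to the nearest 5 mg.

SCr = 256 / 88.4 = 2.896 mg/dL
CrCl = (140 − 71) × 41.5 / (72 × 2.896) × 0.85 = 2863.5 / 208.51 × 0.85 ≈ 11.7 mL/min
CrCl ≈ 12 mL/min.
eltraciclib: 10–29 mL/min → 25% of 120 mg = 30 mg.
zenonavir: < 25 mL/min → 10% of 300 mg = 30 mg.
Total = 30 + 30 = 60 mg.

60 mg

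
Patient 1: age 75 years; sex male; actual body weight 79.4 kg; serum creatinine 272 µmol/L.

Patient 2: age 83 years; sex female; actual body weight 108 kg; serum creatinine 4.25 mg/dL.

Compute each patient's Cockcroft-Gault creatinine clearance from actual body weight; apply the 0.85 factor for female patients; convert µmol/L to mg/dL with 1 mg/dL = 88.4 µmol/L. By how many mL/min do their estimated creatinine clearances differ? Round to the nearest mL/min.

Patient 1: SCr = 272 / 88.4 = 3.077 mg/dL
Patient 1: CrCl = (140 − 75) × 79.4 / (72 × 3.077) = 5161.0 / 221.54 ≈ 23.3 mL/min
Patient 2: CrCl = (140 − 83) × 108 / (72 × 4.25) × 0.85 = 6156.0 / 306.00 × 0.85 ≈ 17.1 mL/min
|23.3 − 17.1| = 6.2 mL/min

6 mL/min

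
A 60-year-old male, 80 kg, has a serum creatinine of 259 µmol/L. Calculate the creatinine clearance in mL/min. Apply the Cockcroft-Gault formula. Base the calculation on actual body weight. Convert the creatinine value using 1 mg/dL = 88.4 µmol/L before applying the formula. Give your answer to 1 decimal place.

30.3 mL/min

SCr = 259 / 88.4 = 2.93 mg/dL
CrCl = (140 − 60) × 80 / (72 × 2.93) = 6400.0 / 210.96 ≈ 30.3 mL/min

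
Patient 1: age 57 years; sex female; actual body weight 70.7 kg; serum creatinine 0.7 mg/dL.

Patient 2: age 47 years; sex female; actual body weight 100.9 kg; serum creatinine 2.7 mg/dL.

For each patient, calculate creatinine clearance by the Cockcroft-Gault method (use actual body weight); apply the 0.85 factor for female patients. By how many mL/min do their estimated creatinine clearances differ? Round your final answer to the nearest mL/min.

58 mL/min

Patient 1: CrCl = (140 − 57) × 70.7 / (72 × 0.7) × 0.85 = 5868.1 / 50.40 × 0.85 ≈ 99.0 mL/min
Patient 2: CrCl = (140 − 47) × 100.9 / (72 × 2.7) × 0.85 = 9383.7 / 194.40 × 0.85 ≈ 41.0 mL/min
|99.0 − 41.0| = 58.0 mL/min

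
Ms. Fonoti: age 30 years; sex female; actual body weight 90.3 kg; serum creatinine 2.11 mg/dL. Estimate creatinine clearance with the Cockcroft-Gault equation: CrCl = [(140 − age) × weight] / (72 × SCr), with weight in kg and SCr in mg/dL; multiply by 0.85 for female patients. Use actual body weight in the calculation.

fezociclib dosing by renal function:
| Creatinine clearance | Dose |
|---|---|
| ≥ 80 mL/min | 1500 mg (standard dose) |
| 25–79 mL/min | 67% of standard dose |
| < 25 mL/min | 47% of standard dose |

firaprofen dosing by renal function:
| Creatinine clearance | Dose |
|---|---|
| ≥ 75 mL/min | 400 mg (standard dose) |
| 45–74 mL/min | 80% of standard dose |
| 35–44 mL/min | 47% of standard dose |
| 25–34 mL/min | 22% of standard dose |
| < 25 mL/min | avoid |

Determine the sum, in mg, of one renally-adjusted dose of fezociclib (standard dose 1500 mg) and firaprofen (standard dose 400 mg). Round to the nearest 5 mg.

1325 mg

CrCl = (140 − 30) × 90.3 / (72 × 2.11) × 0.85 = 9933.0 / 151.92 × 0.85 ≈ 55.6 mL/min
CrCl ≈ 56 mL/min.
fezociclib: 25–79 mL/min → 67% of 1500 mg = 1005 mg.
firaprofen: 45–74 mL/min → 80% of 400 mg = 320 mg.
Total = 1005 + 320 = 1325 mg.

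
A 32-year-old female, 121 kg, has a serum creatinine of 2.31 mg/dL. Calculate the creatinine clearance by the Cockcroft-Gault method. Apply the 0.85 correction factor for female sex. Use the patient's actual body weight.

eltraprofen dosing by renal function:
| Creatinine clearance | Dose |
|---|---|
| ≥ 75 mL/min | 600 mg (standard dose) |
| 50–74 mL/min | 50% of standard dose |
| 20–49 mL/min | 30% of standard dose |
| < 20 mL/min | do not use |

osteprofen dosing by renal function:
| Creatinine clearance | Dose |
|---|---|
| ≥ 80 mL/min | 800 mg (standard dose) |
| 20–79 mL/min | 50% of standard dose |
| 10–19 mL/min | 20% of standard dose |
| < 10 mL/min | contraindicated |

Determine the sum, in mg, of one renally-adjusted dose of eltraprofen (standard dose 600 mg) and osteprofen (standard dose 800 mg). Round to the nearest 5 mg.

CrCl = (140 − 32) × 121 / (72 × 2.31) × 0.85 = 13068.0 / 166.32 × 0.85 ≈ 66.8 mL/min
CrCl ≈ 67 mL/min.
eltraprofen: 50–74 mL/min → 50% of 600 mg = 300 mg.
osteprofen: 20–79 mL/min → 50% of 800 mg = 400 mg.
Total = 300 + 400 = 700 mg.

700 mg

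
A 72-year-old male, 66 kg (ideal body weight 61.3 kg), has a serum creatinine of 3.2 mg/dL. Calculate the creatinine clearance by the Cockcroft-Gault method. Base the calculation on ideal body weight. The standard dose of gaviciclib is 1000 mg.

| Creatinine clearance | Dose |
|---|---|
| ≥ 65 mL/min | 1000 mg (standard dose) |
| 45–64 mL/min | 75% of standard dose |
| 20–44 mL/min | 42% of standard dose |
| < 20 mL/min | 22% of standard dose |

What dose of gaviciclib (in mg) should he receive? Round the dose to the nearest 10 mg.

CrCl = (140 − 72) × 61.3 / (72 × 3.2) = 4168.4 / 230.40 ≈ 18.1 mL/min
CrCl ≈ 18 mL/min → bracket < 20 mL/min.
22% of 1000 mg = 220 mg

220 mg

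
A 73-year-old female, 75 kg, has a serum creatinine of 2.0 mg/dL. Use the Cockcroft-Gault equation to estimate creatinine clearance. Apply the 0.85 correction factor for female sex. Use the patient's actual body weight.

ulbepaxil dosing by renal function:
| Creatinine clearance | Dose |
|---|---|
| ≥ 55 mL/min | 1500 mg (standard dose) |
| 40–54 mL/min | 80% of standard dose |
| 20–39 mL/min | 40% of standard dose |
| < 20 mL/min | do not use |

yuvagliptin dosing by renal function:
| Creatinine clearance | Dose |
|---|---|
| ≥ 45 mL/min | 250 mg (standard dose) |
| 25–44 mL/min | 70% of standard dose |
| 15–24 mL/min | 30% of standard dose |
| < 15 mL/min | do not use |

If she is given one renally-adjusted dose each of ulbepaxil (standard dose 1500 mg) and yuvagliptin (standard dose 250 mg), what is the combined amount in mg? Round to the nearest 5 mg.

775 mg

CrCl = (140 − 73) × 75 / (72 × 2) × 0.85 = 5025.0 / 144.00 × 0.85 ≈ 29.7 mL/min
CrCl ≈ 30 mL/min.
ulbepaxil: 20–39 mL/min → 40% of 1500 mg = 600 mg.
yuvagliptin: 25–44 mL/min → 70% of 250 mg = 175 mg.
Total = 600 + 175 = 775 mg.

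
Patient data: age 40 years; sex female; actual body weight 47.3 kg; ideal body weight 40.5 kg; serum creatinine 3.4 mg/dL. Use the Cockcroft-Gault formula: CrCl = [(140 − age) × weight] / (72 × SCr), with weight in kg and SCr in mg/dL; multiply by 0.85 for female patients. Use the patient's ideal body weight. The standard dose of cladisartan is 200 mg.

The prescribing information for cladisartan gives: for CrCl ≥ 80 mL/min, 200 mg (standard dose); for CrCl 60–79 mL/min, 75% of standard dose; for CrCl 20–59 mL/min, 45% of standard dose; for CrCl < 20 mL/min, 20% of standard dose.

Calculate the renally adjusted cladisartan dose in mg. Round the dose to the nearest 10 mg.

CrCl = (140 − 40) × 40.5 / (72 × 3.4) × 0.85 = 4050.0 / 244.80 × 0.85 ≈ 14.1 mL/min
CrCl ≈ 14 mL/min → bracket < 20 mL/min.
20% of 200 mg = 40 mg

40 mg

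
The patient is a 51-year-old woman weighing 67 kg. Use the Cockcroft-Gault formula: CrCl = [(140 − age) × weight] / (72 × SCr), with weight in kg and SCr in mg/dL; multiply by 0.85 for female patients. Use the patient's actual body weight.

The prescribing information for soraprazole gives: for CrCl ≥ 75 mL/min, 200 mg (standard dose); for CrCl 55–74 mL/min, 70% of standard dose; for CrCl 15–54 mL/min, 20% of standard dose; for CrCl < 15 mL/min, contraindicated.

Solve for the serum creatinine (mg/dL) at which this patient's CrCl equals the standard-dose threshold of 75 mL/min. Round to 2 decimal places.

Standard dose requires CrCl ≥ 75 mL/min.
Set (140 − 51) × 67 × 0.85 / (72 × SCr) = 75
SCr = (140 − 51) × 67 × 0.85 / (72 × 75) = 0.939 mg/dL

0.94 mg/dL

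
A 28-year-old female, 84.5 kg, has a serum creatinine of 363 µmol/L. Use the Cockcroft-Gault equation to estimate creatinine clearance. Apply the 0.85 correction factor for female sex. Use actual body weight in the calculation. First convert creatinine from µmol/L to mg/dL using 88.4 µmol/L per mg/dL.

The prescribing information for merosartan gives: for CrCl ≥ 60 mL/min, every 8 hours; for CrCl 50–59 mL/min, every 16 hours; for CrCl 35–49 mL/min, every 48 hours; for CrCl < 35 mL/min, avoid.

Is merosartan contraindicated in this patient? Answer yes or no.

yes

SCr = 363 / 88.4 = 4.106 mg/dL
CrCl = (140 − 28) × 84.5 / (72 × 4.106) × 0.85 = 9464.0 / 295.63 × 0.85 ≈ 27.2 mL/min
CrCl ≈ 27 mL/min, which is < 35 mL/min.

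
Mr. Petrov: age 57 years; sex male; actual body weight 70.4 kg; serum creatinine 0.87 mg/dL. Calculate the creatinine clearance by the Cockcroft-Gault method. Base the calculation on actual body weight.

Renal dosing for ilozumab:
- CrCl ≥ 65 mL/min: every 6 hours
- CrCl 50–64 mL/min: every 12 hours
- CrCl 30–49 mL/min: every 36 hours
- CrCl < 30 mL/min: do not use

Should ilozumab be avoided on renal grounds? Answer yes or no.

CrCl = (140 − 57) × 70.4 / (72 × 0.87) = 5843.2 / 62.64 ≈ 93.3 mL/min
CrCl ≈ 93 mL/min, which is ≥ 30 mL/min.

no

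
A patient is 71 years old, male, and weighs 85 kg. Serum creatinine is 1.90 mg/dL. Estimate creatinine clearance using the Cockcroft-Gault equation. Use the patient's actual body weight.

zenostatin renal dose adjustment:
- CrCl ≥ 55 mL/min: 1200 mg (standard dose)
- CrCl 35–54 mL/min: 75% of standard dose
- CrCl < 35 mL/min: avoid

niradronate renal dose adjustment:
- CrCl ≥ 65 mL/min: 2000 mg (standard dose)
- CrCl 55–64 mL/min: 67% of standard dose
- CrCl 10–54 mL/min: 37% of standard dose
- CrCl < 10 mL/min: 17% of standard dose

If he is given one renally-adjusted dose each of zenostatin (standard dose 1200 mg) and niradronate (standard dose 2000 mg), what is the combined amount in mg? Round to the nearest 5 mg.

1640 mg

CrCl = (140 − 71) × 85 / (72 × 1.9) = 5865.0 / 136.80 ≈ 42.9 mL/min
CrCl ≈ 43 mL/min.
zenostatin: 35–54 mL/min → 75% of 1200 mg = 900 mg.
niradronate: 10–54 mL/min → 37% of 2000 mg = 740 mg.
Total = 900 + 740 = 1640 mg.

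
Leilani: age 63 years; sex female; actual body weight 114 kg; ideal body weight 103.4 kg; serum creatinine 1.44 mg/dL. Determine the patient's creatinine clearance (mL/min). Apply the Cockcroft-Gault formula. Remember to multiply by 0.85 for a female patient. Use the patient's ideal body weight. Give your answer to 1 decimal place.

CrCl = (140 − 63) × 103.4 / (72 × 1.44) × 0.85 = 7961.8 / 103.68 × 0.85 ≈ 65.3 mL/min

65.3 mL/min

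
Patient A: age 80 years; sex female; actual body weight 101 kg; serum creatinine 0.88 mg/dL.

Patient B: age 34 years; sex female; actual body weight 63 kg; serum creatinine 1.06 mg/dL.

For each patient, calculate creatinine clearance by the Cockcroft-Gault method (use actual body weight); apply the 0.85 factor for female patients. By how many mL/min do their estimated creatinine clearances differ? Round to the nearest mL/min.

Patient A: CrCl = (140 − 80) × 101 / (72 × 0.88) × 0.85 = 6060.0 / 63.36 × 0.85 ≈ 81.3 mL/min
Patient B: CrCl = (140 − 34) × 63 / (72 × 1.06) × 0.85 = 6678.0 / 76.32 × 0.85 ≈ 74.4 mL/min
|81.3 − 74.4| = 6.9 mL/min

7 mL/min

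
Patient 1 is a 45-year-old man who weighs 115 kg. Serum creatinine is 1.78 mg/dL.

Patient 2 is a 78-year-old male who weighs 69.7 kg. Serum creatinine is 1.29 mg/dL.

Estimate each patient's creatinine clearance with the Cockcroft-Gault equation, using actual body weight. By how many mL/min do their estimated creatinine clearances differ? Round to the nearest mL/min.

39 mL/min

Patient 1: CrCl = (140 − 45) × 115 / (72 × 1.78) = 10925.0 / 128.16 ≈ 85.2 mL/min
Patient 2: CrCl = (140 − 78) × 69.7 / (72 × 1.29) = 4321.4 / 92.88 ≈ 46.5 mL/min
|85.2 − 46.5| = 38.7 mL/min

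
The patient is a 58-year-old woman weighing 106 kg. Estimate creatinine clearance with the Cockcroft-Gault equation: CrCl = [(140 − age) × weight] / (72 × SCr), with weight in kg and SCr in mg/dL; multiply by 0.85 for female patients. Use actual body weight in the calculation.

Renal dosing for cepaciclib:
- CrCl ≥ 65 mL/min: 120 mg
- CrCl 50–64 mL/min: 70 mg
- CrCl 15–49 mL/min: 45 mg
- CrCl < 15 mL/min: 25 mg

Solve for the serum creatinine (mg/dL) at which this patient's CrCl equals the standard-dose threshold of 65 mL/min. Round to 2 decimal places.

1.58 mg/dL

Standard dose requires CrCl ≥ 65 mL/min.
Set (140 − 58) × 106 × 0.85 / (72 × SCr) = 65
SCr = (140 − 58) × 106 × 0.85 / (72 × 65) = 1.579 mg/dL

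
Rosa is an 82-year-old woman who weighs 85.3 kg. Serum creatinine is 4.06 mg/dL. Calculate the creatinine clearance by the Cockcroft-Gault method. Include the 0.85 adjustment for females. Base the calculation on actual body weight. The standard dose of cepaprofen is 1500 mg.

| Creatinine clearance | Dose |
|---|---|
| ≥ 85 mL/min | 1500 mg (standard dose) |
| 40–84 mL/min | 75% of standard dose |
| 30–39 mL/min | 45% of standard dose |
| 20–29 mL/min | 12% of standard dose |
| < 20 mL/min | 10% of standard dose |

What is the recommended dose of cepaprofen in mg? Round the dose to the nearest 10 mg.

CrCl = (140 − 82) × 85.3 / (72 × 4.06) × 0.85 = 4947.4 / 292.32 × 0.85 ≈ 14.4 mL/min
CrCl ≈ 14 mL/min → bracket < 20 mL/min.
10% of 1500 mg = 150 mg

150 mg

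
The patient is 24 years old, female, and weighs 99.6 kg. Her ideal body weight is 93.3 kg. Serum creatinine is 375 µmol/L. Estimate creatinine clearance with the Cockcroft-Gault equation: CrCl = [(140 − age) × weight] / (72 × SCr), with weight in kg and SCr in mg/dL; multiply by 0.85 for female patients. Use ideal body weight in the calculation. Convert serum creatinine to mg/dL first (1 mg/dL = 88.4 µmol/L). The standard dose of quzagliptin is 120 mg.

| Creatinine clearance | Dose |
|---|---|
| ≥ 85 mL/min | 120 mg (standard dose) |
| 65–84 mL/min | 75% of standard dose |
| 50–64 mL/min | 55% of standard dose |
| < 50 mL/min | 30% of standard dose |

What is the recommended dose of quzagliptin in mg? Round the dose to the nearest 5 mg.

SCr = 375 / 88.4 = 4.242 mg/dL
CrCl = (140 − 24) × 93.3 / (72 × 4.242) × 0.85 = 10822.8 / 305.42 × 0.85 ≈ 30.1 mL/min
CrCl ≈ 30 mL/min → bracket < 50 mL/min.
30% of 120 mg = 36 mg → 35 mg

35 mg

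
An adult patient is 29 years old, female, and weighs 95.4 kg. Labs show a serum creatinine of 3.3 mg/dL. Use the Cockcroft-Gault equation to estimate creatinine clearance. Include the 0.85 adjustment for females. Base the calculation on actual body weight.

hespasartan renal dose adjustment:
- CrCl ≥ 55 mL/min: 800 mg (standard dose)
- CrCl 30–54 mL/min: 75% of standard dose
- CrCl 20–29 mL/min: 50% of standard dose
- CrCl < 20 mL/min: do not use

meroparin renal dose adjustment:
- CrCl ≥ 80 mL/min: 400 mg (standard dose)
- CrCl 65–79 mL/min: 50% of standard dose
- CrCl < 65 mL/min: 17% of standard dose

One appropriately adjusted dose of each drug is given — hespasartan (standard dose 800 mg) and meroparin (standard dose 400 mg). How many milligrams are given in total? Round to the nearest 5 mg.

670 mg

CrCl = (140 − 29) × 95.4 / (72 × 3.3) × 0.85 = 10589.4 / 237.60 × 0.85 ≈ 37.9 mL/min
CrCl ≈ 38 mL/min.
hespasartan: 30–54 mL/min → 75% of 800 mg = 600 mg.
meroparin: < 65 mL/min → 17% of 400 mg = 68 mg.
Total = 600 + 68 = 668 mg.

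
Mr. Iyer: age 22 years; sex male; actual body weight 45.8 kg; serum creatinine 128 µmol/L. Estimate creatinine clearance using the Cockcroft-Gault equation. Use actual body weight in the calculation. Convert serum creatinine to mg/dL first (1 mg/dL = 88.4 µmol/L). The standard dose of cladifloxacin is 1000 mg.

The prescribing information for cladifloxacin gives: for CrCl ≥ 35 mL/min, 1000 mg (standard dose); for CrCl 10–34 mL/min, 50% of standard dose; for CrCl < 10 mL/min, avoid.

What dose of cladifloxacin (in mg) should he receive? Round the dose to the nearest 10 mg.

SCr = 128 / 88.4 = 1.448 mg/dL
CrCl = (140 − 22) × 45.8 / (72 × 1.448) = 5404.4 / 104.26 ≈ 51.8 mL/min
CrCl ≈ 52 mL/min → bracket ≥ 35 mL/min.
100% of 1000 mg = 1000 mg

1000 mg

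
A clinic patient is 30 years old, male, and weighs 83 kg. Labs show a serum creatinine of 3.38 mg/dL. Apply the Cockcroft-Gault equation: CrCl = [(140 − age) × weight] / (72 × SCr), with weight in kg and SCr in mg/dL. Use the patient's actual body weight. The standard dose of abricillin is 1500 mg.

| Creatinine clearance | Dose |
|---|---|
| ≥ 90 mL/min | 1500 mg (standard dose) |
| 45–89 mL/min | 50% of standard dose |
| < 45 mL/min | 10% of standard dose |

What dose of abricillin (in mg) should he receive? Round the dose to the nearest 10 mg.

CrCl = (140 − 30) × 83 / (72 × 3.38) = 9130.0 / 243.36 ≈ 37.5 mL/min
CrCl ≈ 38 mL/min → bracket < 45 mL/min.
10% of 1500 mg = 150 mg

150 mg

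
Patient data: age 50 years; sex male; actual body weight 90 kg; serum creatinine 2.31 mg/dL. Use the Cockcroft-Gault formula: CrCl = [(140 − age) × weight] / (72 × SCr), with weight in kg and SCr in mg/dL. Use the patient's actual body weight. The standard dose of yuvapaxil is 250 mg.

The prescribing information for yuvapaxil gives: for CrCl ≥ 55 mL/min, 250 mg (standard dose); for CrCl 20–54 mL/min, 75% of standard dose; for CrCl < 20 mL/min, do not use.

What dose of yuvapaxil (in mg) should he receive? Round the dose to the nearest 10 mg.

CrCl = (140 − 50) × 90 / (72 × 2.31) = 8100.0 / 166.32 ≈ 48.7 mL/min
CrCl ≈ 49 mL/min → bracket 20–54 mL/min.
75% of 250 mg = 187.5 mg → 190 mg

190 mg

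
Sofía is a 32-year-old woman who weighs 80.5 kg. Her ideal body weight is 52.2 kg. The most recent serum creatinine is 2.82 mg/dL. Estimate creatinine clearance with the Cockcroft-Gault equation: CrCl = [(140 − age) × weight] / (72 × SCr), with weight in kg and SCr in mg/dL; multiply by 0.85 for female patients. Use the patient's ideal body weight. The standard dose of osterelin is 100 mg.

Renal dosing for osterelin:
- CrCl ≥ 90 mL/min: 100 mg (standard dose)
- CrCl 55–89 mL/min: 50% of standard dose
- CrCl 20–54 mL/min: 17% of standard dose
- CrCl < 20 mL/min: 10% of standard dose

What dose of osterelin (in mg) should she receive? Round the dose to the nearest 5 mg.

CrCl = (140 − 32) × 52.2 / (72 × 2.82) × 0.85 = 5637.6 / 203.04 × 0.85 ≈ 23.6 mL/min
CrCl ≈ 24 mL/min → bracket 20–54 mL/min.
17% of 100 mg = 17 mg → 15 mg

15 mg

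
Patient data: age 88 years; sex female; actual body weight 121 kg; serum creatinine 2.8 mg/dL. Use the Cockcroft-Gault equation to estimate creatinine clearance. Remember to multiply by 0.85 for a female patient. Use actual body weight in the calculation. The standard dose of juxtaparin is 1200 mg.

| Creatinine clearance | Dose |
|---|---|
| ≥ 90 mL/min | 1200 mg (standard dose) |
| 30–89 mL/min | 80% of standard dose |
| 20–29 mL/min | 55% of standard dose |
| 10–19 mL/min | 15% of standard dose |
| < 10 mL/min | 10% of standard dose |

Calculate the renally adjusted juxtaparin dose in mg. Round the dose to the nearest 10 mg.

660 mg

CrCl = (140 − 88) × 121 / (72 × 2.8) × 0.85 = 6292.0 / 201.60 × 0.85 ≈ 26.5 mL/min
CrCl ≈ 27 mL/min → bracket 20–29 mL/min.
55% of 1200 mg = 660 mg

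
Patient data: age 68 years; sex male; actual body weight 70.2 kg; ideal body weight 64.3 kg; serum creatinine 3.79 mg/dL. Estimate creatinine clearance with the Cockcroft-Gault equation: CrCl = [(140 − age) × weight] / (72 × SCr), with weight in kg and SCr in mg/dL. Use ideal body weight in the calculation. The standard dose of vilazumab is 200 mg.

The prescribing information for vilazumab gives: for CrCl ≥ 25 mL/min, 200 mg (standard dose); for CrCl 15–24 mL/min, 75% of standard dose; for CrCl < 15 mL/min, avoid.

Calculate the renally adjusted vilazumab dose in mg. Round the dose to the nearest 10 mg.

CrCl = (140 − 68) × 64.3 / (72 × 3.79) = 4629.6 / 272.88 ≈ 17.0 mL/min
CrCl ≈ 17 mL/min → bracket 15–24 mL/min.
75% of 200 mg = 150 mg

150 mg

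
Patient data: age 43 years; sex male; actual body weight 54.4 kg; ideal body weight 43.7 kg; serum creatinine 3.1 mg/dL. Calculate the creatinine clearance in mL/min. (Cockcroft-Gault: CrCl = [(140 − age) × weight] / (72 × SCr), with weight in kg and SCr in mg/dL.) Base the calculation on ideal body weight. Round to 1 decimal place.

CrCl = (140 − 43) × 43.7 / (72 × 3.1) = 4238.9 / 223.20 ≈ 19.0 mL/min

19.0 mL/min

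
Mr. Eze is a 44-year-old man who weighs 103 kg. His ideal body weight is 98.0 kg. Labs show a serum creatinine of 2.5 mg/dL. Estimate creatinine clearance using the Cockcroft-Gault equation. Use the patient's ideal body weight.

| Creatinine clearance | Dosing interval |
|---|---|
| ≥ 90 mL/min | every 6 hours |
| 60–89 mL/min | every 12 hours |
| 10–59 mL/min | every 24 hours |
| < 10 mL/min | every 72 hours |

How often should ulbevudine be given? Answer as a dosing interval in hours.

CrCl = (140 − 44) × 98 / (72 × 2.5) = 9408.0 / 180.00 ≈ 52.3 mL/min
CrCl ≈ 52 mL/min → bracket 10–59 mL/min → every 24 hours.

every 24 hours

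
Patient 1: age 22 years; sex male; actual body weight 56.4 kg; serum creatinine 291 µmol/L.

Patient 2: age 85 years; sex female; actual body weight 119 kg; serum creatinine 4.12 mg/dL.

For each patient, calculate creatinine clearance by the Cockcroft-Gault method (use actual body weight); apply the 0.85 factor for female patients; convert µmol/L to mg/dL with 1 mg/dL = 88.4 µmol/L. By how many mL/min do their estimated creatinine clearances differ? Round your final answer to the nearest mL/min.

9 mL/min

Patient 1: SCr = 291 / 88.4 = 3.292 mg/dL
Patient 1: CrCl = (140 − 22) × 56.4 / (72 × 3.292) = 6655.2 / 237.02 ≈ 28.1 mL/min
Patient 2: CrCl = (140 − 85) × 119 / (72 × 4.12) × 0.85 = 6545.0 / 296.64 × 0.85 ≈ 18.8 mL/min
|28.1 − 18.8| = 9.3 mL/min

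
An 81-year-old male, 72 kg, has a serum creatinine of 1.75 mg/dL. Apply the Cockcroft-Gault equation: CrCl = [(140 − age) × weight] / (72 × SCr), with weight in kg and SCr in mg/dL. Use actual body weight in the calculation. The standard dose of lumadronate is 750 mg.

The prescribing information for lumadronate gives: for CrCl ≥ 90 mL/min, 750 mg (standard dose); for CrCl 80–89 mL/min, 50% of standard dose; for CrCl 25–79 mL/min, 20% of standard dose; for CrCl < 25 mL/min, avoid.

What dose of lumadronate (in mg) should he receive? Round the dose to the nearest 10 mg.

CrCl = (140 − 81) × 72 / (72 × 1.75) = 4248.0 / 126.00 ≈ 33.7 mL/min
CrCl ≈ 34 mL/min → bracket 25–79 mL/min.
20% of 750 mg = 150 mg

150 mg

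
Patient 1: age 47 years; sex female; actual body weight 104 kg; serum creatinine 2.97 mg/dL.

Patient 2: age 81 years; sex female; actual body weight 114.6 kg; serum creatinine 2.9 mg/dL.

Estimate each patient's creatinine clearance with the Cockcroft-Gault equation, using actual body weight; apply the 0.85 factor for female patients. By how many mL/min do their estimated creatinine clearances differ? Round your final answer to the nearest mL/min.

11 mL/min

Patient 1: CrCl = (140 − 47) × 104 / (72 × 2.97) × 0.85 = 9672.0 / 213.84 × 0.85 ≈ 38.4 mL/min
Patient 2: CrCl = (140 − 81) × 114.6 / (72 × 2.9) × 0.85 = 6761.4 / 208.80 × 0.85 ≈ 27.5 mL/min
|38.4 − 27.5| = 10.9 mL/min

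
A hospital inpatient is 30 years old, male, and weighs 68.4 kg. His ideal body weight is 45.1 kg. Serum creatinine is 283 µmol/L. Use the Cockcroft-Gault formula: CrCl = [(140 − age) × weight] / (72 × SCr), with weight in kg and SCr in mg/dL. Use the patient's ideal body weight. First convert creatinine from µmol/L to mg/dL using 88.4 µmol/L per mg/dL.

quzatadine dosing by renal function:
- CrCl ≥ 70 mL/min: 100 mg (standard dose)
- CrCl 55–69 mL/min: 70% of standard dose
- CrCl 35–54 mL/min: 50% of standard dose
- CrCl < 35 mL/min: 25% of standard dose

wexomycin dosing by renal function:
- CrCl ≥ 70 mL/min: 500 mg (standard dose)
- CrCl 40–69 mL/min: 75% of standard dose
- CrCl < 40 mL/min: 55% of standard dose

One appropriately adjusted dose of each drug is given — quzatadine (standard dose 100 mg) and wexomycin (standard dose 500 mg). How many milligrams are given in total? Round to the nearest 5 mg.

300 mg

SCr = 283 / 88.4 = 3.201 mg/dL
CrCl = (140 − 30) × 45.1 / (72 × 3.201) = 4961.0 / 230.47 ≈ 21.5 mL/min
CrCl ≈ 22 mL/min.
quzatadine: < 35 mL/min → 25% of 100 mg = 25 mg.
wexomycin: < 40 mL/min → 55% of 500 mg = 275 mg.
Total = 25 + 275 = 300 mg.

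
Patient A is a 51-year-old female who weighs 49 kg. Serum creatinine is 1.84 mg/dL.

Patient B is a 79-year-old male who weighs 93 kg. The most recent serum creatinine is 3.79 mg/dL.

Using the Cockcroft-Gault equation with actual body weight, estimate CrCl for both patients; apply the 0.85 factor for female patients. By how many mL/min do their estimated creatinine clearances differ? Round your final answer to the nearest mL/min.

7 mL/min

Patient A: CrCl = (140 − 51) × 49 / (72 × 1.84) × 0.85 = 4361.0 / 132.48 × 0.85 ≈ 28.0 mL/min
Patient B: CrCl = (140 − 79) × 93 / (72 × 3.79) = 5673.0 / 272.88 ≈ 20.8 mL/min
|28.0 − 20.8| = 7.2 mL/min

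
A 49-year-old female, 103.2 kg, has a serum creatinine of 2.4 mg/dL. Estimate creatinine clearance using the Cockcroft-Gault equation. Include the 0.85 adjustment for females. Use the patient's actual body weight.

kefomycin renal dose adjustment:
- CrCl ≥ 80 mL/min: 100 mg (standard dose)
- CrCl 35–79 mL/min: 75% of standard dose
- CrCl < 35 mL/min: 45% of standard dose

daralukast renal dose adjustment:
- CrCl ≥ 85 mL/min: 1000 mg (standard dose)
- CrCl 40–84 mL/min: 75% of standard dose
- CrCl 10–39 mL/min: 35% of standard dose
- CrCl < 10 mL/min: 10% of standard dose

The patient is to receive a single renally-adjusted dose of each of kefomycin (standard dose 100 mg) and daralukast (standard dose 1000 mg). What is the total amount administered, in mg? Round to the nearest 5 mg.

825 mg

CrCl = (140 − 49) × 103.2 / (72 × 2.4) × 0.85 = 9391.2 / 172.80 × 0.85 ≈ 46.2 mL/min
CrCl ≈ 46 mL/min.
kefomycin: 35–79 mL/min → 75% of 100 mg = 75 mg.
daralukast: 40–84 mL/min → 75% of 1000 mg = 750 mg.
Total = 75 + 750 = 825 mg.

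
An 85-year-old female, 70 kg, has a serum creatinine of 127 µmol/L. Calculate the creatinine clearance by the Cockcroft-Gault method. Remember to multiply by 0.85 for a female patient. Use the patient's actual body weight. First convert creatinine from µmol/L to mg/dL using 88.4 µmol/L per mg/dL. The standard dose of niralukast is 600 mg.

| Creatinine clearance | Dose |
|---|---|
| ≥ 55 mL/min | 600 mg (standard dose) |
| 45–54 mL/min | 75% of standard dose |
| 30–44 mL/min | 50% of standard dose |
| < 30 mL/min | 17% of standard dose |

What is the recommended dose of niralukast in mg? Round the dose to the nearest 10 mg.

SCr = 127 / 88.4 = 1.437 mg/dL
CrCl = (140 − 85) × 70 / (72 × 1.437) × 0.85 = 3850.0 / 103.46 × 0.85 ≈ 31.6 mL/min
CrCl ≈ 32 mL/min → bracket 30–44 mL/min.
50% of 600 mg = 300 mg

300 mg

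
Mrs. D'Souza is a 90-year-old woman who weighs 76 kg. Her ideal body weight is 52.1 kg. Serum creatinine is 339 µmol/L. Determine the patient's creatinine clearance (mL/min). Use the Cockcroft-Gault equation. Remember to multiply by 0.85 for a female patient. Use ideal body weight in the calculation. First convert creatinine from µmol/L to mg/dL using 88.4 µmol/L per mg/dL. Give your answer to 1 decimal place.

8.0 mL/min

SCr = 339 / 88.4 = 3.835 mg/dL
CrCl = (140 − 90) × 52.1 / (72 × 3.835) × 0.85 = 2605.0 / 276.12 × 0.85 ≈ 8.0 mL/min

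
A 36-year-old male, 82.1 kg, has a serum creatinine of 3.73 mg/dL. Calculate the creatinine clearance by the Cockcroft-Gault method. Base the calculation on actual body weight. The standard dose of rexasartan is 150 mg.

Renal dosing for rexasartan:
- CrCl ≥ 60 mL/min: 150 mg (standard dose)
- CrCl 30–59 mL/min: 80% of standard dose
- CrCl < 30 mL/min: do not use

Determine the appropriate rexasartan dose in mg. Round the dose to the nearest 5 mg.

120 mg

CrCl = (140 − 36) × 82.1 / (72 × 3.73) = 8538.4 / 268.56 ≈ 31.8 mL/min
CrCl ≈ 32 mL/min → bracket 30–59 mL/min.
80% of 150 mg = 120 mg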